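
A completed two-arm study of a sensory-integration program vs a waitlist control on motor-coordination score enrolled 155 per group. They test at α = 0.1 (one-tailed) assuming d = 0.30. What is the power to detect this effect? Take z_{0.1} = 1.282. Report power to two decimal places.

For two equal groups, power = Φ(d·√(n/2) − z_{α}).
d·√(n/2) = 0.30 × √(155/2) = 0.30 × 8.803 = 2.641.
z_β = 2.641 − 1.282 = 1.359.
Power = Φ(1.359) = 0.913.

power ≈ 0.91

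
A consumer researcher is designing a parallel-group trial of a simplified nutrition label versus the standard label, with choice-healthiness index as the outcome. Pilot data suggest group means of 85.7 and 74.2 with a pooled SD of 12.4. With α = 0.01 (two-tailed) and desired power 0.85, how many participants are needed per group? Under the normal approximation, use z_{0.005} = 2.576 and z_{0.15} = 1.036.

Cohen's d = |M₁ − M₂| / SD_pooled = |85.7 − 74.2| / 12.4 = 11.5 / 12.4 = 0.927.
For two independent groups with equal n: n = 2·((z_{α/2} + z_β) / d)².
z_{α/2} + z_β = 2.576 + 1.036 = 3.612.
n = 2 × (3.612 / 0.927)² = 2 × 3.896² = 2 × 15.18 = 30.4.
Round up to the next whole participant.

n = 31 per group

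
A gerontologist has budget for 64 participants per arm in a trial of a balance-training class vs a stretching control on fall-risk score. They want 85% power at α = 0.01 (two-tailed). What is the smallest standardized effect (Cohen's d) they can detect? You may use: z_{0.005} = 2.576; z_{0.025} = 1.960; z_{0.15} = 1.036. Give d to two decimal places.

d_min ≈ 0.64

For two independent groups of n = 64 each: d_min = (z_{α/2} + z_β)·√(2/n).
z-sum = 2.576 + 1.036 = 3.612.
d_min = 3.612 × √(2/64) = 3.612 × 0.1768 = 0.639.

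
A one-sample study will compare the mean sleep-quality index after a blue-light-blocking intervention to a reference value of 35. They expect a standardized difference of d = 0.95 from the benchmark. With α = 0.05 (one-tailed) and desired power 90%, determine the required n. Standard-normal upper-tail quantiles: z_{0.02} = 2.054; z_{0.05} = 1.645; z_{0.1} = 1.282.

n = 10

For a one-sample test: n = ((z_{α} + z_β) / d)².
z_{α} + z_β = 1.645 + 1.282 = 2.927.
n = (2.927 / 0.95)² = 3.081² = 9.49.
Round up.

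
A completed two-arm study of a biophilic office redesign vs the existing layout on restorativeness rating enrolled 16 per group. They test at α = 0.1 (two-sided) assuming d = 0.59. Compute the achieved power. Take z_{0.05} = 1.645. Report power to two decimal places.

power ≈ 0.51

For two equal groups, power = Φ(d·√(n/2) − z_{α/2}).
d·√(n/2) = 0.59 × √(16/2) = 0.59 × 2.828 = 1.669.
z_β = 1.669 − 1.645 = 0.024.
Power = Φ(0.024) = 0.509.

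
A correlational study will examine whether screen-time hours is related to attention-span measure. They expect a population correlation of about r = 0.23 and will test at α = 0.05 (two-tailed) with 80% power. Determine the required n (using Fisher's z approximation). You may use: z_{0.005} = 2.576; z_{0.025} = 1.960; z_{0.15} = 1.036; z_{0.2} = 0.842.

Fisher's z: C = ½·ln((1+r)/(1−r)) = ½·ln(1.5974) = 0.2342.
n = ((z_{α/2} + z_β)/C)² + 3.
(1.960 + 0.842) / 0.2342 = 2.802 / 0.2342 = 11.964.
n = 11.964² + 3 = 143.14 + 3 = 146.1.
Round up.

n = 147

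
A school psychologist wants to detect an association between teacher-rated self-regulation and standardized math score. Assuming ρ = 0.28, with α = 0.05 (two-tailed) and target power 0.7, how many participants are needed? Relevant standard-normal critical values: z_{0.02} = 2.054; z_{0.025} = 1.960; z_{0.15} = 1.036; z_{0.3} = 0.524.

Fisher's z: C = ½·ln((1+r)/(1−r)) = ½·ln(1.7778) = 0.2877.
n = ((z_{α/2} + z_β)/C)² + 3.
(1.960 + 0.524) / 0.2877 = 2.484 / 0.2877 = 8.634.
n = 8.634² + 3 = 74.55 + 3 = 77.5.
Round up.

n = 78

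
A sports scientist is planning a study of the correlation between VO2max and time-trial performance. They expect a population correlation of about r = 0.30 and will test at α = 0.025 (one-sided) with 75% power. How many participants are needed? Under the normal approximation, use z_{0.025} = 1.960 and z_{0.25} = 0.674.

Fisher's z: C = ½·ln((1+r)/(1−r)) = ½·ln(1.8571) = 0.3095.
n = ((z_{α} + z_β)/C)² + 3.
(1.960 + 0.674) / 0.3095 = 2.634 / 0.3095 = 8.511.
n = 8.511² + 3 = 72.43 + 3 = 75.4.
Round up.

n = 76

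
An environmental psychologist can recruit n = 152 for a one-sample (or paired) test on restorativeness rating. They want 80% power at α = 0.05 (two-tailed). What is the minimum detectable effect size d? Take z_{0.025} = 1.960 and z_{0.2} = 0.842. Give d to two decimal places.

d_min ≈ 0.23

For a single sample (or paired design) of n = 152: d_min = (z_{α/2} + z_β)/√n.
z-sum = 1.960 + 0.842 = 2.802.
d_min = 2.802 / √152 = 2.802 / 12.329 = 0.227.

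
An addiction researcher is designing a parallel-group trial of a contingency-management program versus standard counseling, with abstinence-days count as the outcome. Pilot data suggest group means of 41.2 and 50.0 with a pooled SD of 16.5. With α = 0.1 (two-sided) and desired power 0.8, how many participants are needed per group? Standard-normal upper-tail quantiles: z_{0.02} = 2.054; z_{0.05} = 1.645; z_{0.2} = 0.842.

Cohen's d = |M₁ − M₂| / SD_pooled = |41.2 − 50.0| / 16.5 = 8.8 / 16.5 = 0.533.
For two independent groups with equal n: n = 2·((z_{α/2} + z_β) / d)².
z_{α/2} + z_β = 1.645 + 0.842 = 2.487.
n = 2 × (2.487 / 0.533)² = 2 × 4.666² = 2 × 21.77 = 43.5.
Round up to the next whole participant.

n = 44 per group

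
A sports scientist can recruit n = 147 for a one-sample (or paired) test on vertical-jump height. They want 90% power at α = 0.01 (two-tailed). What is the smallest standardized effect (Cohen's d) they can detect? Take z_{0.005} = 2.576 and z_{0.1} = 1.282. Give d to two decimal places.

For a single sample (or paired design) of n = 147: d_min = (z_{α/2} + z_β)/√n.
z-sum = 2.576 + 1.282 = 3.858.
d_min = 3.858 / √147 = 3.858 / 12.124 = 0.318.

d_min ≈ 0.32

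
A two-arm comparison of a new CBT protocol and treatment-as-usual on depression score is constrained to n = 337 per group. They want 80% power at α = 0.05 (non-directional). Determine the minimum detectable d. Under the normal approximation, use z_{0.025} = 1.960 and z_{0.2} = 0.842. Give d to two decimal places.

For two independent groups of n = 337 each: d_min = (z_{α/2} + z_β)·√(2/n).
z-sum = 1.960 + 0.842 = 2.802.
d_min = 2.802 × √(2/337) = 2.802 × 0.0770 = 0.216.

d_min ≈ 0.22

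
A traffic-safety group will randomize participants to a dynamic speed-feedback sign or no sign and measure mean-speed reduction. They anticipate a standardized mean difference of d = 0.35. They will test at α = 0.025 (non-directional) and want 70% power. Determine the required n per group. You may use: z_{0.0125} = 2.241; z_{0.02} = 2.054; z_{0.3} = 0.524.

n = 125 per group

For two independent groups with equal n: n = 2·((z_{α/2} + z_β) / d)².
z_{α/2} + z_β = 2.241 + 0.524 = 2.765.
n = 2 × (2.765 / 0.35)² = 2 × 7.900² = 2 × 62.41 = 124.8.
Round up to the next whole participant.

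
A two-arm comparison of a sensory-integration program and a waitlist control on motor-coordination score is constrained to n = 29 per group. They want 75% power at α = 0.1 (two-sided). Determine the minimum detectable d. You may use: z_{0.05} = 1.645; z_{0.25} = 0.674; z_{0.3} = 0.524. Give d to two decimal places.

d_min ≈ 0.61

For two independent groups of n = 29 each: d_min = (z_{α/2} + z_β)·√(2/n).
z-sum = 1.645 + 0.674 = 2.319.
d_min = 2.319 × √(2/29) = 2.319 × 0.2626 = 0.609.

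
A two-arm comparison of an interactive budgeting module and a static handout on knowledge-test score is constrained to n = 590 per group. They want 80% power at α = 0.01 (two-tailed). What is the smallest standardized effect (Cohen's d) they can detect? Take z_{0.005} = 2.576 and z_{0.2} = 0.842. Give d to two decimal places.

For two independent groups of n = 590 each: d_min = (z_{α/2} + z_β)·√(2/n).
z-sum = 2.576 + 0.842 = 3.418.
d_min = 3.418 × √(2/590) = 3.418 × 0.0582 = 0.199.

d_min ≈ 0.20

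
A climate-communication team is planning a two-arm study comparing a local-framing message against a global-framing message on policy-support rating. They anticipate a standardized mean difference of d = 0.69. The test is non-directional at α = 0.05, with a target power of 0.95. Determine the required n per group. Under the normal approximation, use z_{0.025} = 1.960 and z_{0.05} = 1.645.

For two independent groups with equal n: n = 2·((z_{α/2} + z_β) / d)².
z_{α/2} + z_β = 1.960 + 1.645 = 3.605.
n = 2 × (3.605 / 0.69)² = 2 × 5.225² = 2 × 27.30 = 54.6.
Round up to the next whole participant.

n = 55 per group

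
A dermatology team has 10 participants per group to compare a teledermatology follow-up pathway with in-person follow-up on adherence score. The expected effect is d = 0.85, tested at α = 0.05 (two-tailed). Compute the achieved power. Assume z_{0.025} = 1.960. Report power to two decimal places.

For two equal groups, power = Φ(d·√(n/2) − z_{α/2}).
d·√(n/2) = 0.85 × √(10/2) = 0.85 × 2.236 = 1.901.
z_β = 1.901 − 1.960 = -0.059.
Power = Φ(-0.059) = 0.476.

power ≈ 0.48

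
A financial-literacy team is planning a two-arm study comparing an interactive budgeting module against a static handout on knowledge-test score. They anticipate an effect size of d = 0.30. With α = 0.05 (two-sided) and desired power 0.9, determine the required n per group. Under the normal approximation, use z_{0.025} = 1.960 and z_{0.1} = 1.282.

For two independent groups with equal n: n = 2·((z_{α/2} + z_β) / d)².
z_{α/2} + z_β = 1.960 + 1.282 = 3.242.
n = 2 × (3.242 / 0.30)² = 2 × 10.807² = 2 × 116.78 = 233.6.
Round up to the next whole participant.

n = 234 per group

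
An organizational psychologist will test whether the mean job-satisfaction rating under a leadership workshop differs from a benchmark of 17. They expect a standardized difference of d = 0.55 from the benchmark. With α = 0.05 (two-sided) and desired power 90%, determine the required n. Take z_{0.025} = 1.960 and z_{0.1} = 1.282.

For a one-sample test: n = ((z_{α/2} + z_β) / d)².
z_{α/2} + z_β = 1.960 + 1.282 = 3.242.
n = (3.242 / 0.55)² = 5.895² = 34.75.
Round up.

n = 35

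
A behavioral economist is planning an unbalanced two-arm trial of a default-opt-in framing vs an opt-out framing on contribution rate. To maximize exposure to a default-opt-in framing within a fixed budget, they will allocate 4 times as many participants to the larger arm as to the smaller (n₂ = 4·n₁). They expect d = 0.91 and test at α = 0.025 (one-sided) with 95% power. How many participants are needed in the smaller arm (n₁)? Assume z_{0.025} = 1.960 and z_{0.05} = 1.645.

n₁ = 20

With allocation ratio k = n₂/n₁ = 4, Var(x̄₁−x̄₂) = σ²(1/n₁ + 1/(k·n₁)) = σ²·(k+1)/(k·n₁).
So n₁ = (1 + 1/k)·((z_{α} + z_β)/d)² = 1.250 × (3.605/0.91)².
n₁ = 1.250 × 15.69 = 19.6.
Round up: n₁ = 20, giving n₂ = 4 × 20 = 80.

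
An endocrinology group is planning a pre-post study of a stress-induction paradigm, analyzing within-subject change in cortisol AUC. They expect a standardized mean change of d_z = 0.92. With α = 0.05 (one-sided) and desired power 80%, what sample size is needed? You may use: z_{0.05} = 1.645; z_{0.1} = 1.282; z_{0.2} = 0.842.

For a paired (one-sample on differences) test: n = ((z_{α} + z_β) / d)².
z_{α} + z_β = 1.645 + 0.842 = 2.487.
n = (2.487 / 0.92)² = 2.703² = 7.31.
Round up.

n = 8 pairs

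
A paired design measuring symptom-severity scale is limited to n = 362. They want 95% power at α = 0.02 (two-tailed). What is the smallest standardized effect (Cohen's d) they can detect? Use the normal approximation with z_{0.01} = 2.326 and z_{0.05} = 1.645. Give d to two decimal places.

d_min ≈ 0.21

For a single sample (or paired design) of n = 362: d_min = (z_{α/2} + z_β)/√n.
z-sum = 2.326 + 1.645 = 3.971.
d_min = 3.971 / √362 = 3.971 / 19.026 = 0.209.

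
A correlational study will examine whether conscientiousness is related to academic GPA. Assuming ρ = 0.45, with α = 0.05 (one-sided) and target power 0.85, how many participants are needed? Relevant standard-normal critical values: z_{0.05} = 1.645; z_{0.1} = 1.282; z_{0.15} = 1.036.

n = 34

Fisher's z: C = ½·ln((1+r)/(1−r)) = ½·ln(2.6364) = 0.4847.
n = ((z_{α} + z_β)/C)² + 3.
(1.645 + 1.036) / 0.4847 = 2.681 / 0.4847 = 5.531.
n = 5.531² + 3 = 30.59 + 3 = 33.6.
Round up.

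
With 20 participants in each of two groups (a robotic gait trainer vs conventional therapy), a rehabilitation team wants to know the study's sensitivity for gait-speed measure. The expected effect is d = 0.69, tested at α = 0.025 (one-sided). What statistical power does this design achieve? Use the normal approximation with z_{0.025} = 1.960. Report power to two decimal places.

For two equal groups, power = Φ(d·√(n/2) − z_{α}).
d·√(n/2) = 0.69 × √(20/2) = 0.69 × 3.162 = 2.182.
z_β = 2.182 − 1.960 = 0.222.
Power = Φ(0.222) = 0.588.

power ≈ 0.59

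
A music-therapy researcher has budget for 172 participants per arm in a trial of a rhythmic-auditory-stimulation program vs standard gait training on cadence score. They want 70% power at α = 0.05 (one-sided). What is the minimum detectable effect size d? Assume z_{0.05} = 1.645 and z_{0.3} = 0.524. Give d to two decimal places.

For two independent groups of n = 172 each: d_min = (z_{α} + z_β)·√(2/n).
z-sum = 1.645 + 0.524 = 2.169.
d_min = 2.169 × √(2/172) = 2.169 × 0.1078 = 0.234.

d_min ≈ 0.23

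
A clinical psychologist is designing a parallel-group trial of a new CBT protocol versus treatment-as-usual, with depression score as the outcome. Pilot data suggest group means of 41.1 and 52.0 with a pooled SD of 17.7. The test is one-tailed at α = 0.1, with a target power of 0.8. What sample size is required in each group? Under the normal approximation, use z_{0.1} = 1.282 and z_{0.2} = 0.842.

n = 24 per group

Cohen's d = |M₁ − M₂| / SD_pooled = |41.1 − 52.0| / 17.7 = 10.9 / 17.7 = 0.616.
For two independent groups with equal n: n = 2·((z_{α} + z_β) / d)².
z_{α} + z_β = 1.282 + 0.842 = 2.124.
n = 2 × (2.124 / 0.616)² = 2 × 3.448² = 2 × 11.89 = 23.8.
Round up to the next whole participant.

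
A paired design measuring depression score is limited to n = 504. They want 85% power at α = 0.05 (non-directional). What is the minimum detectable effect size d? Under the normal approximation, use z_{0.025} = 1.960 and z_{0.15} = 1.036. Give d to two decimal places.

For a single sample (or paired design) of n = 504: d_min = (z_{α/2} + z_β)/√n.
z-sum = 1.960 + 1.036 = 2.996.
d_min = 2.996 / √504 = 2.996 / 22.450 = 0.133.

d_min ≈ 0.13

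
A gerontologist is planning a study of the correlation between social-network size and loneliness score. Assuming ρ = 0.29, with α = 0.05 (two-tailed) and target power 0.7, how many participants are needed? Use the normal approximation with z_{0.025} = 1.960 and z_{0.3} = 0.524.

Fisher's z: C = ½·ln((1+r)/(1−r)) = ½·ln(1.8169) = 0.2986.
n = ((z_{α/2} + z_β)/C)² + 3.
(1.960 + 0.524) / 0.2986 = 2.484 / 0.2986 = 8.319.
n = 8.319² + 3 = 69.20 + 3 = 72.2.
Round up.

n = 73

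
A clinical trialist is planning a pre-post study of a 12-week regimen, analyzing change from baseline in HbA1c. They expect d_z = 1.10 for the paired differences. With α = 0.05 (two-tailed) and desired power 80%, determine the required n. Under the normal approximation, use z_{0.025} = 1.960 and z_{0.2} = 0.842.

n = 7 pairs

For a paired (one-sample on differences) test: n = ((z_{α/2} + z_β) / d)².
z_{α/2} + z_β = 1.960 + 0.842 = 2.802.
n = (2.802 / 1.10)² = 2.547² = 6.49.
Round up.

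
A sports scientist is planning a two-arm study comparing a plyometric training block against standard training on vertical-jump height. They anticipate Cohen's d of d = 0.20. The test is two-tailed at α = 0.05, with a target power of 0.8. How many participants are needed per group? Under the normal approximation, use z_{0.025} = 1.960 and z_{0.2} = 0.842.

For two independent groups with equal n: n = 2·((z_{α/2} + z_β) / d)².
z_{α/2} + z_β = 1.960 + 0.842 = 2.802.
n = 2 × (2.802 / 0.20)² = 2 × 14.010² = 2 × 196.28 = 392.6.
Round up to the next whole participant.

n = 393 per group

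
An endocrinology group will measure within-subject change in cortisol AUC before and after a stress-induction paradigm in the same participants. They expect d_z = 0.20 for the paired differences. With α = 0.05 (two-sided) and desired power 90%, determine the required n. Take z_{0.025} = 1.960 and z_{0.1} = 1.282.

n = 263 pairs

For a paired (one-sample on differences) test: n = ((z_{α/2} + z_β) / d)².
z_{α/2} + z_β = 1.960 + 1.282 = 3.242.
n = (3.242 / 0.20)² = 16.210² = 262.76.
Round up.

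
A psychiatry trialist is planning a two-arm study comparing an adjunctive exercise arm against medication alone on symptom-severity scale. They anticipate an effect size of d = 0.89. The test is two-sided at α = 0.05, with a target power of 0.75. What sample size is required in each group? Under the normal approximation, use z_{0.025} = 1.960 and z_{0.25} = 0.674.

For two independent groups with equal n: n = 2·((z_{α/2} + z_β) / d)².
z_{α/2} + z_β = 1.960 + 0.674 = 2.634.
n = 2 × (2.634 / 0.89)² = 2 × 2.960² = 2 × 8.76 = 17.5.
Round up to the next whole participant.

n = 18 per group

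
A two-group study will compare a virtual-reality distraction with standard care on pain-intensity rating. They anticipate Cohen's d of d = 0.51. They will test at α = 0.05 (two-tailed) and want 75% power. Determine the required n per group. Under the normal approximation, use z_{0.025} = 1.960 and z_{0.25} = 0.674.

n = 54 per group

For two independent groups with equal n: n = 2·((z_{α/2} + z_β) / d)².
z_{α/2} + z_β = 1.960 + 0.674 = 2.634.
n = 2 × (2.634 / 0.51)² = 2 × 5.165² = 2 × 26.67 = 53.3.
Round up to the next whole participant.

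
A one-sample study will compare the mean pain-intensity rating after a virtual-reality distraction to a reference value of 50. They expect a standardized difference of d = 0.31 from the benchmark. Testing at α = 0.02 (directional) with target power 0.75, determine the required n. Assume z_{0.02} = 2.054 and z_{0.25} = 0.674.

n = 78

For a one-sample test: n = ((z_{α} + z_β) / d)².
z_{α} + z_β = 2.054 + 0.674 = 2.728.
n = (2.728 / 0.31)² = 8.800² = 77.44.
Round up.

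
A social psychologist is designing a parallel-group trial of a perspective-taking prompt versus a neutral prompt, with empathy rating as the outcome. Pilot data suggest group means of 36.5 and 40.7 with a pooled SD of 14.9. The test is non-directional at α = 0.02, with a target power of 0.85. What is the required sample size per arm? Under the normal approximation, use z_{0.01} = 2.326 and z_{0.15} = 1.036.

n = 285 per group

Cohen's d = |M₁ − M₂| / SD_pooled = |36.5 − 40.7| / 14.9 = 4.2 / 14.9 = 0.282.
For two independent groups with equal n: n = 2·((z_{α/2} + z_β) / d)².
z_{α/2} + z_β = 2.326 + 1.036 = 3.362.
n = 2 × (3.362 / 0.282)² = 2 × 11.922² = 2 × 142.13 = 284.3.
Round up to the next whole participant.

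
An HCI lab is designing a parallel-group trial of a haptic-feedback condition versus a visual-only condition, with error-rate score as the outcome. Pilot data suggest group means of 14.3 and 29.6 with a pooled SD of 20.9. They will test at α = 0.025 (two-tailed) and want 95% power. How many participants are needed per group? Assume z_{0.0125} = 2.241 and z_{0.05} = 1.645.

Cohen's d = |M₁ − M₂| / SD_pooled = |14.3 − 29.6| / 20.9 = 15.3 / 20.9 = 0.732.
For two independent groups with equal n: n = 2·((z_{α/2} + z_β) / d)².
z_{α/2} + z_β = 2.241 + 1.645 = 3.886.
n = 2 × (3.886 / 0.732)² = 2 × 5.309² = 2 × 28.18 = 56.4.
Round up to the next whole participant.

n = 57 per group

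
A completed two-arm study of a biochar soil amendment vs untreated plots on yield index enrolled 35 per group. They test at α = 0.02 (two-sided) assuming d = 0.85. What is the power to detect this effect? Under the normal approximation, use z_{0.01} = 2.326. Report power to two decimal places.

power ≈ 0.89

For two equal groups, power = Φ(d·√(n/2) − z_{α/2}).
d·√(n/2) = 0.85 × √(35/2) = 0.85 × 4.183 = 3.556.
z_β = 3.556 − 2.326 = 1.230.
Power = Φ(1.230) = 0.891.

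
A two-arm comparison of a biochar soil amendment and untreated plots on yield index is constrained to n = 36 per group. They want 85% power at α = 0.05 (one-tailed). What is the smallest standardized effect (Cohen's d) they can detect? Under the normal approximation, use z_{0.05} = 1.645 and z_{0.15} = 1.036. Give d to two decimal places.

For two independent groups of n = 36 each: d_min = (z_{α} + z_β)·√(2/n).
z-sum = 1.645 + 1.036 = 2.681.
d_min = 2.681 × √(2/36) = 2.681 × 0.2357 = 0.632.

d_min ≈ 0.63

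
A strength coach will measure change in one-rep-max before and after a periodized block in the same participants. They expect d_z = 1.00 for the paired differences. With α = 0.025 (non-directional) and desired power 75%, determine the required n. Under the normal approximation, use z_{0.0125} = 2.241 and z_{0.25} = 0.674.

For a paired (one-sample on differences) test: n = ((z_{α/2} + z_β) / d)².
z_{α/2} + z_β = 2.241 + 0.674 = 2.915.
n = (2.915 / 1.00)² = 2.915² = 8.50.
Round up.

n = 9 pairs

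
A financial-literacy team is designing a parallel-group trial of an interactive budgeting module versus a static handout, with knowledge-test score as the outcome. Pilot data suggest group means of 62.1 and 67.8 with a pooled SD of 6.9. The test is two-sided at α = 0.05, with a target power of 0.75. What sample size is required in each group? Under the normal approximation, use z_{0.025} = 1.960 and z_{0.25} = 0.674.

n = 21 per group

Cohen's d = |M₁ − M₂| / SD_pooled = |62.1 − 67.8| / 6.9 = 5.7 / 6.9 = 0.826.
For two independent groups with equal n: n = 2·((z_{α/2} + z_β) / d)².
z_{α/2} + z_β = 1.960 + 0.674 = 2.634.
n = 2 × (2.634 / 0.826)² = 2 × 3.189² = 2 × 10.17 = 20.3.
Round up to the next whole participant.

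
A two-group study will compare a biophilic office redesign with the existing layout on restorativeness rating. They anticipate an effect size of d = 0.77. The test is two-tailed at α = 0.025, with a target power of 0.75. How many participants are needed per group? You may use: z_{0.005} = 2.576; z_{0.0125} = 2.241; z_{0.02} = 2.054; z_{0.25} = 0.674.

For two independent groups with equal n: n = 2·((z_{α/2} + z_β) / d)².
z_{α/2} + z_β = 2.241 + 0.674 = 2.915.
n = 2 × (2.915 / 0.77)² = 2 × 3.786² = 2 × 14.33 = 28.7.
Round up to the next whole participant.

n = 29 per group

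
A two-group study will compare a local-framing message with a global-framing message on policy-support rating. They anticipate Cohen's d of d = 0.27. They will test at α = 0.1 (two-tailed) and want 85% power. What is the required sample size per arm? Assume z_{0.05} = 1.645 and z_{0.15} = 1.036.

For two independent groups with equal n: n = 2·((z_{α/2} + z_β) / d)².
z_{α/2} + z_β = 1.645 + 1.036 = 2.681.
n = 2 × (2.681 / 0.27)² = 2 × 9.930² = 2 × 98.60 = 197.2.
Round up to the next whole participant.

n = 198 per group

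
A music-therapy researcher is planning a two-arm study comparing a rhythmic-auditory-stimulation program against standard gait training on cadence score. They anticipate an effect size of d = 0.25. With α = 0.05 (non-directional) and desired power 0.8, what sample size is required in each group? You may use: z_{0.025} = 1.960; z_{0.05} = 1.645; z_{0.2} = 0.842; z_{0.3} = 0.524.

For two independent groups with equal n: n = 2·((z_{α/2} + z_β) / d)².
z_{α/2} + z_β = 1.960 + 0.842 = 2.802.
n = 2 × (2.802 / 0.25)² = 2 × 11.208² = 2 × 125.62 = 251.2.
Round up to the next whole participant.

n = 252 per group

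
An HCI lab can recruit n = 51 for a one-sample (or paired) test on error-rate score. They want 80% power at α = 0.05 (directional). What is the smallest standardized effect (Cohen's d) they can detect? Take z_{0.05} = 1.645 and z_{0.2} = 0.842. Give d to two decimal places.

d_min ≈ 0.35

For a single sample (or paired design) of n = 51: d_min = (z_{α} + z_β)/√n.
z-sum = 1.645 + 0.842 = 2.487.
d_min = 2.487 / √51 = 2.487 / 7.141 = 0.348.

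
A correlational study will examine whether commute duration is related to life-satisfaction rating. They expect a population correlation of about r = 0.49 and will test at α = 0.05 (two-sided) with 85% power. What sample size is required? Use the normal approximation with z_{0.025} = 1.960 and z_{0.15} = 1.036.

Fisher's z: C = ½·ln((1+r)/(1−r)) = ½·ln(2.9216) = 0.5361.
n = ((z_{α/2} + z_β)/C)² + 3.
(1.960 + 1.036) / 0.5361 = 2.996 / 0.5361 = 5.589.
n = 5.589² + 3 = 31.23 + 3 = 34.2.
Round up.

n = 35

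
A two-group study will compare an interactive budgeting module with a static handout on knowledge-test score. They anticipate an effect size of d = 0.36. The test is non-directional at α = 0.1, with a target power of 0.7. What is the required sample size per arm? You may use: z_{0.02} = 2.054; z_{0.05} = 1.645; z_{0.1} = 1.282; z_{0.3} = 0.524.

For two independent groups with equal n: n = 2·((z_{α/2} + z_β) / d)².
z_{α/2} + z_β = 1.645 + 0.524 = 2.169.
n = 2 × (2.169 / 0.36)² = 2 × 6.025² = 2 × 36.30 = 72.6.
Round up to the next whole participant.

n = 73 per group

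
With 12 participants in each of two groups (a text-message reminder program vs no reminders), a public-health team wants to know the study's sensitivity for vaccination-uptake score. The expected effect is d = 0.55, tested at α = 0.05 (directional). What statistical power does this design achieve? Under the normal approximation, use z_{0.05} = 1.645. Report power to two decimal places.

For two equal groups, power = Φ(d·√(n/2) − z_{α}).
d·√(n/2) = 0.55 × √(12/2) = 0.55 × 2.449 = 1.347.
z_β = 1.347 − 1.645 = -0.298.
Power = Φ(-0.298) = 0.383.

power ≈ 0.38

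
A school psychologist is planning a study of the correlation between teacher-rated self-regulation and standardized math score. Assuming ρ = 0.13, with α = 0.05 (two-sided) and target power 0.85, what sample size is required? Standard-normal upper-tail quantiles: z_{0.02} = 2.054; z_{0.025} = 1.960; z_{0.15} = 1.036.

n = 529

Fisher's z: C = ½·ln((1+r)/(1−r)) = ½·ln(1.2989) = 0.1307.
n = ((z_{α/2} + z_β)/C)² + 3.
(1.960 + 1.036) / 0.1307 = 2.996 / 0.1307 = 22.923.
n = 22.923² + 3 = 525.45 + 3 = 528.5.
Round up.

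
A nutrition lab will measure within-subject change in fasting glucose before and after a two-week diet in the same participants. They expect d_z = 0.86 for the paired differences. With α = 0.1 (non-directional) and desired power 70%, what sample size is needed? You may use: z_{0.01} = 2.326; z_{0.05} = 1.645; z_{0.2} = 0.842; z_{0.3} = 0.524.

For a paired (one-sample on differences) test: n = ((z_{α/2} + z_β) / d)².
z_{α/2} + z_β = 1.645 + 0.524 = 2.169.
n = (2.169 / 0.86)² = 2.522² = 6.36.
Round up.

n = 7 pairs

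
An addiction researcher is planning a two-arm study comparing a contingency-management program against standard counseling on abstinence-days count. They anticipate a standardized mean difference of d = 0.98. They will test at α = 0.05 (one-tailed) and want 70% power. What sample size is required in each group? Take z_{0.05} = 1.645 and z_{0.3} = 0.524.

For two independent groups with equal n: n = 2·((z_{α} + z_β) / d)².
z_{α} + z_β = 1.645 + 0.524 = 2.169.
n = 2 × (2.169 / 0.98)² = 2 × 2.213² = 2 × 4.90 = 9.8.
Round up to the next whole participant.

n = 10 per group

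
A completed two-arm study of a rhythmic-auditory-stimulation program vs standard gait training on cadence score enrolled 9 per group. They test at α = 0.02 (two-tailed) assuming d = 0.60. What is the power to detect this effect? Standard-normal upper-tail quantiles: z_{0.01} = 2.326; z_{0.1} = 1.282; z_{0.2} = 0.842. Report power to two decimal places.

For two equal groups, power = Φ(d·√(n/2) − z_{α/2}).
d·√(n/2) = 0.60 × √(9/2) = 0.60 × 2.121 = 1.273.
z_β = 1.273 − 2.326 = -1.053.
Power = Φ(-1.053) = 0.146.

power ≈ 0.15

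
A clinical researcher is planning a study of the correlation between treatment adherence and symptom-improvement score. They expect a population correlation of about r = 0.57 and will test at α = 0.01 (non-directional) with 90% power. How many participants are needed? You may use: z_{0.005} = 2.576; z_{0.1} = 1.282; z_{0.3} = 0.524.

Fisher's z: C = ½·ln((1+r)/(1−r)) = ½·ln(3.6512) = 0.6475.
n = ((z_{α/2} + z_β)/C)² + 3.
(2.576 + 1.282) / 0.6475 = 3.858 / 0.6475 = 5.958.
n = 5.958² + 3 = 35.50 + 3 = 38.5.
Round up.

n = 39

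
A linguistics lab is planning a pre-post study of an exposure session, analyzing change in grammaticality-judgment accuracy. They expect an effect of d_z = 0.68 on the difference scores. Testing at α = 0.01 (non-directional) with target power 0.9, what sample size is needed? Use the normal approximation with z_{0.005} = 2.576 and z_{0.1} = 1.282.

n = 33 pairs

For a paired (one-sample on differences) test: n = ((z_{α/2} + z_β) / d)².
z_{α/2} + z_β = 2.576 + 1.282 = 3.858.
n = (3.858 / 0.68)² = 5.674² = 32.19.
Round up.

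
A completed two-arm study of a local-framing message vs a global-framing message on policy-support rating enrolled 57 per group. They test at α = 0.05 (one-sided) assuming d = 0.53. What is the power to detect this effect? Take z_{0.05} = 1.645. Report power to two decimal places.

power ≈ 0.88

For two equal groups, power = Φ(d·√(n/2) − z_{α}).
d·√(n/2) = 0.53 × √(57/2) = 0.53 × 5.339 = 2.829.
z_β = 2.829 − 1.645 = 1.184.
Power = Φ(1.184) = 0.882.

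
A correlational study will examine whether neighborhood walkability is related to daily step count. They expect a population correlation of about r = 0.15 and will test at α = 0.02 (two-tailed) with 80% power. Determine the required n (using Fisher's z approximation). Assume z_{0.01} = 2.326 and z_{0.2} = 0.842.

Fisher's z: C = ½·ln((1+r)/(1−r)) = ½·ln(1.3529) = 0.1511.
n = ((z_{α/2} + z_β)/C)² + 3.
(2.326 + 0.842) / 0.1511 = 3.168 / 0.1511 = 20.966.
n = 20.966² + 3 = 439.58 + 3 = 442.6.
Round up.

n = 443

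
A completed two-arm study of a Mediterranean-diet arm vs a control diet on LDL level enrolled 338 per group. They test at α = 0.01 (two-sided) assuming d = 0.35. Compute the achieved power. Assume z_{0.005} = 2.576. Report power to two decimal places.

power ≈ 0.98

For two equal groups, power = Φ(d·√(n/2) − z_{α/2}).
d·√(n/2) = 0.35 × √(338/2) = 0.35 × 13.000 = 4.550.
z_β = 4.550 − 2.576 = 1.974.
Power = Φ(1.974) = 0.976.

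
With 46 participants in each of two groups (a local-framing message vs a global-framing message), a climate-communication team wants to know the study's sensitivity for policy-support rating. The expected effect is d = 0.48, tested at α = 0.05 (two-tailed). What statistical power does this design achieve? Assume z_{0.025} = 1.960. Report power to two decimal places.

power ≈ 0.63

For two equal groups, power = Φ(d·√(n/2) − z_{α/2}).
d·√(n/2) = 0.48 × √(46/2) = 0.48 × 4.796 = 2.302.
z_β = 2.302 − 1.960 = 0.342.
Power = Φ(0.342) = 0.634.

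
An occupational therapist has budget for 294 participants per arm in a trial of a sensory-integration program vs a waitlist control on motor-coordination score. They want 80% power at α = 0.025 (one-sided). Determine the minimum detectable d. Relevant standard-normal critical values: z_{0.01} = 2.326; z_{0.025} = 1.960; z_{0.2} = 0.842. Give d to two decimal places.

d_min ≈ 0.23

For two independent groups of n = 294 each: d_min = (z_{α} + z_β)·√(2/n).
z-sum = 1.960 + 0.842 = 2.802.
d_min = 2.802 × √(2/294) = 2.802 × 0.0825 = 0.231.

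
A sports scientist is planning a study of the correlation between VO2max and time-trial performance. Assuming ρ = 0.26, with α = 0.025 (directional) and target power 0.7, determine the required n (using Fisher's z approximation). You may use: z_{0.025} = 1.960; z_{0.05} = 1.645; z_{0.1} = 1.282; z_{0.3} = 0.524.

Fisher's z: C = ½·ln((1+r)/(1−r)) = ½·ln(1.7027) = 0.2661.
n = ((z_{α} + z_β)/C)² + 3.
(1.960 + 0.524) / 0.2661 = 2.484 / 0.2661 = 9.335.
n = 9.335² + 3 = 87.14 + 3 = 90.1.
Round up.

n = 91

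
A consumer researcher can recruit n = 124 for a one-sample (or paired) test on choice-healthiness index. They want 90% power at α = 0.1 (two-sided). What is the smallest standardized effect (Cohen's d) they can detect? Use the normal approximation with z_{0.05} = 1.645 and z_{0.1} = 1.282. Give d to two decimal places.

For a single sample (or paired design) of n = 124: d_min = (z_{α/2} + z_β)/√n.
z-sum = 1.645 + 1.282 = 2.927.
d_min = 2.927 / √124 = 2.927 / 11.136 = 0.263.

d_min ≈ 0.26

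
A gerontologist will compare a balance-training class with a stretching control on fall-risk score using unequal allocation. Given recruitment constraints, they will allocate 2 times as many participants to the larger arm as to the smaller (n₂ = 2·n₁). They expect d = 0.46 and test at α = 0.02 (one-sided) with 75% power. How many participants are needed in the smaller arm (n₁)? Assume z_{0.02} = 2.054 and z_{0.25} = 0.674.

n₁ = 53

With allocation ratio k = n₂/n₁ = 2, Var(x̄₁−x̄₂) = σ²(1/n₁ + 1/(k·n₁)) = σ²·(k+1)/(k·n₁).
So n₁ = (1 + 1/k)·((z_{α} + z_β)/d)² = 1.500 × (2.728/0.46)².
n₁ = 1.500 × 35.17 = 52.8.
Round up: n₁ = 53, giving n₂ = 2 × 53 = 106.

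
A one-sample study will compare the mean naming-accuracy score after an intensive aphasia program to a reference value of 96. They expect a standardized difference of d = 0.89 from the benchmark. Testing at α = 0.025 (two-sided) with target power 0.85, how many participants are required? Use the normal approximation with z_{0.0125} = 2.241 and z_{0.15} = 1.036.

n = 14

For a one-sample test: n = ((z_{α/2} + z_β) / d)².
z_{α/2} + z_β = 2.241 + 1.036 = 3.277.
n = (3.277 / 0.89)² = 3.682² = 13.56.
Round up.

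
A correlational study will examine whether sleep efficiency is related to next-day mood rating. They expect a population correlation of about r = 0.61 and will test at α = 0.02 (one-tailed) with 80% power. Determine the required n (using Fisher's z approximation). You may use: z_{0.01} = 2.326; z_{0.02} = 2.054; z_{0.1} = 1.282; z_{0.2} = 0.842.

n = 20

Fisher's z: C = ½·ln((1+r)/(1−r)) = ½·ln(4.1282) = 0.7089.
n = ((z_{α} + z_β)/C)² + 3.
(2.054 + 0.842) / 0.7089 = 2.896 / 0.7089 = 4.085.
n = 4.085² + 3 = 16.69 + 3 = 19.7.
Round up.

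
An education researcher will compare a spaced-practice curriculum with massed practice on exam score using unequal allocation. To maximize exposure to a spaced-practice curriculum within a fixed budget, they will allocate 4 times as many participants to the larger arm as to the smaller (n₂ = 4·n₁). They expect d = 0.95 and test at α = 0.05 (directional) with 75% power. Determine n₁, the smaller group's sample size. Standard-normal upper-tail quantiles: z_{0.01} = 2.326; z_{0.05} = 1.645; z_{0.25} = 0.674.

n₁ = 8

With allocation ratio k = n₂/n₁ = 4, Var(x̄₁−x̄₂) = σ²(1/n₁ + 1/(k·n₁)) = σ²·(k+1)/(k·n₁).
So n₁ = (1 + 1/k)·((z_{α} + z_β)/d)² = 1.250 × (2.319/0.95)².
n₁ = 1.250 × 5.96 = 7.4.
Round up: n₁ = 8, giving n₂ = 4 × 8 = 32.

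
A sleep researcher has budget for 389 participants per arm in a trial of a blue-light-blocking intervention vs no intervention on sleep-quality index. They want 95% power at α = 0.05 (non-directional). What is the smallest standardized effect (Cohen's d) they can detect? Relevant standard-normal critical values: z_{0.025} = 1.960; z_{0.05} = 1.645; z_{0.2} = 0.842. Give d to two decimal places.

For two independent groups of n = 389 each: d_min = (z_{α/2} + z_β)·√(2/n).
z-sum = 1.960 + 1.645 = 3.605.
d_min = 3.605 × √(2/389) = 3.605 × 0.0717 = 0.258.

d_min ≈ 0.26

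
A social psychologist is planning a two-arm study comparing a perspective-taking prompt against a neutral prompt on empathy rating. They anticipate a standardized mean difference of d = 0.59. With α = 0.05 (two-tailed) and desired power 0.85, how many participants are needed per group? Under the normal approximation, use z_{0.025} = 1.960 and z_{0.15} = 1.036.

For two independent groups with equal n: n = 2·((z_{α/2} + z_β) / d)².
z_{α/2} + z_β = 1.960 + 1.036 = 2.996.
n = 2 × (2.996 / 0.59)² = 2 × 5.078² = 2 × 25.79 = 51.6.
Round up to the next whole participant.

n = 52 per group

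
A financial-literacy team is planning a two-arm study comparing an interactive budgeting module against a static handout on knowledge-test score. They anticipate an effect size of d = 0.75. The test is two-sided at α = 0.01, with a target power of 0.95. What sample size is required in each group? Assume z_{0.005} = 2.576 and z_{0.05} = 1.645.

n = 64 per group

For two independent groups with equal n: n = 2·((z_{α/2} + z_β) / d)².
z_{α/2} + z_β = 2.576 + 1.645 = 4.221.
n = 2 × (4.221 / 0.75)² = 2 × 5.628² = 2 × 31.67 = 63.3.
Round up to the next whole participant.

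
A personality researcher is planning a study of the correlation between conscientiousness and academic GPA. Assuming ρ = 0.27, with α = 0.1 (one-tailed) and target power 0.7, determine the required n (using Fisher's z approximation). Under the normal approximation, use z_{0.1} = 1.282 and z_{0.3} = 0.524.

Fisher's z: C = ½·ln((1+r)/(1−r)) = ½·ln(1.7397) = 0.2769.
n = ((z_{α} + z_β)/C)² + 3.
(1.282 + 0.524) / 0.2769 = 1.806 / 0.2769 = 6.522.
n = 6.522² + 3 = 42.54 + 3 = 45.5.
Round up.

n = 46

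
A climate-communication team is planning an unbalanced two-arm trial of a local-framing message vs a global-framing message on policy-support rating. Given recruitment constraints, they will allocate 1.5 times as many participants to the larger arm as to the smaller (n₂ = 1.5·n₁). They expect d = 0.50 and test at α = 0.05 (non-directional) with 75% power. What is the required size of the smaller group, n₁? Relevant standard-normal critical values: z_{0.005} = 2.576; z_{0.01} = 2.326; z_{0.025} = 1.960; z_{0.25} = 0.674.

n₁ = 47

With allocation ratio k = n₂/n₁ = 1.5, Var(x̄₁−x̄₂) = σ²(1/n₁ + 1/(k·n₁)) = σ²·(k+1)/(k·n₁).
So n₁ = (1 + 1/k)·((z_{α/2} + z_β)/d)² = 1.667 × (2.634/0.50)².
n₁ = 1.667 × 27.75 = 46.3.
Round up: n₁ = 47, giving n₂ = ⌈1.5 × 47⌉ = ⌈70.5⌉ = 71.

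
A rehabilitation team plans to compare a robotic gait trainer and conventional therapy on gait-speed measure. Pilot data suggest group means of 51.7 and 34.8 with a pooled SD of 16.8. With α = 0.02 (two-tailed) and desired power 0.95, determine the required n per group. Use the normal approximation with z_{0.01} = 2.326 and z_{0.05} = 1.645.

Cohen's d = |M₁ − M₂| / SD_pooled = |51.7 − 34.8| / 16.8 = 16.9 / 16.8 = 1.006.
For two independent groups with equal n: n = 2·((z_{α/2} + z_β) / d)².
z_{α/2} + z_β = 2.326 + 1.645 = 3.971.
n = 2 × (3.971 / 1.006)² = 2 × 3.947² = 2 × 15.58 = 31.2.
Round up to the next whole participant.

n = 32 per group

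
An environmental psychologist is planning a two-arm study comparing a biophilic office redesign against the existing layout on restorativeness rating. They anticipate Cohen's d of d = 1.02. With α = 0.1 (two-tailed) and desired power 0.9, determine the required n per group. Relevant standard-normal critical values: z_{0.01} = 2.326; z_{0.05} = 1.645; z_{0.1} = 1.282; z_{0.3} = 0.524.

n = 17 per group

For two independent groups with equal n: n = 2·((z_{α/2} + z_β) / d)².
z_{α/2} + z_β = 1.645 + 1.282 = 2.927.
n = 2 × (2.927 / 1.02)² = 2 × 2.870² = 2 × 8.23 = 16.5.
Round up to the next whole participant.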